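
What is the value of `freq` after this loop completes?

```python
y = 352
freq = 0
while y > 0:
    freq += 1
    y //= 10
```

Let's trace through this code step by step.

Initialize: y = 352
Initialize: freq = 0
Entering loop: while y > 0:
After iteration 1: y = 35, freq = 1
After iteration 2: y = 3, freq = 2
After iteration 3: y = 0, freq = 3
Loop ends.

Final answer: 3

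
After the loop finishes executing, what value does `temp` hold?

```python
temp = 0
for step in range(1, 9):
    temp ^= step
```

Let's trace through this code step by step.

Initialize: temp = 0
Entering loop: for step in range(1, 9):
After iteration 1: step = 1, temp = 1
After iteration 2: step = 2, temp = 3
After iteration 3: step = 3, temp = 0
After iteration 4: step = 4, temp = 4
After iteration 5: step = 5, temp = 1
After iteration 6: step = 6, temp = 7
After iteration 7: step = 7, temp = 0
After iteration 8: step = 8, temp = 8
Loop ends.

Final answer: 8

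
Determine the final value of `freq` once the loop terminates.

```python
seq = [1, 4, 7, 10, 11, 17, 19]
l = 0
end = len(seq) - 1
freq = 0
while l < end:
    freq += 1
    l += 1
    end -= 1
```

Let's trace through this code step by step.

Initialize: seq = [1, 4, 7, 10, 11, 17, 19]
Initialize: l = 0
Initialize: end = 6
Initialize: freq = 0
Entering loop: while l < end:
After iteration 1: l = 1, end = 5, freq = 1
After iteration 2: l = 2, end = 4, freq = 2
After iteration 3: l = 3, end = 3, freq = 3
Loop ends.

Final answer: 3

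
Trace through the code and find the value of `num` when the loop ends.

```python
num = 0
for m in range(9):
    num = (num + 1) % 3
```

Let's trace through this code step by step.

Initialize: num = 0
Entering loop: for m in range(9):
After iteration 1: m = 0, num = 1
After iteration 2: m = 1, num = 2
After iteration 3: m = 2, num = 0
After iteration 4: m = 3, num = 1
After iteration 5: m = 4, num = 2
After iteration 6: m = 5, num = 0
After iteration 7: m = 6, num = 1
After iteration 8: m = 7, num = 2
After iteration 9: m = 8, num = 0
Loop ends.

Final answer: 0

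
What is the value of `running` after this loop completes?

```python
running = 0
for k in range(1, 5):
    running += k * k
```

Let's trace through this code step by step.

Initialize: running = 0
Entering loop: for k in range(1, 5):
After iteration 1: k = 1, running = 1
After iteration 2: k = 2, running = 5
After iteration 3: k = 3, running = 14
After iteration 4: k = 4, running = 30
Loop ends.

Final answer: 30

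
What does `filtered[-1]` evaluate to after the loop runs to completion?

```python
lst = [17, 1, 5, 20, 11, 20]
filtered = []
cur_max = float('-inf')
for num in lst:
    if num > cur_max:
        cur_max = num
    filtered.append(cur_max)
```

Let's trace through this code step by step.

Initialize: lst = [17, 1, 5, 20, 11, 20]
Initialize: filtered = []
Initialize: cur_max = -inf
Entering loop: for num in lst:
After iteration 1: num = 17, filtered = [17], cur_max = 17
After iteration 2: num = 1, filtered = [17, 17], cur_max = 17
After iteration 3: num = 5, filtered = [17, 17, 17], cur_max = 17
After iteration 4: num = 20, filtered = [17, 17, 17, 20], cur_max = 20
After iteration 5: num = 11, filtered = [17, 17, 17, 20, 20], cur_max = 20
After iteration 6: num = 20, filtered = [17, 17, 17, 20, 20, 20], cur_max = 20
Loop ends.
filtered[-1] = 20

Final answer: 20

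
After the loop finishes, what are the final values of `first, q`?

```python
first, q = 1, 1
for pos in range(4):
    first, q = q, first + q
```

Let's trace through this code step by step.

Initialize: first = 1
Initialize: q = 1
Entering loop: for pos in range(4):
After iteration 1: pos = 0, first = 1, q = 2
After iteration 2: pos = 1, first = 2, q = 3
After iteration 3: pos = 2, first = 3, q = 5
After iteration 4: pos = 3, first = 5, q = 8
Loop ends.

Final answer: 5, 8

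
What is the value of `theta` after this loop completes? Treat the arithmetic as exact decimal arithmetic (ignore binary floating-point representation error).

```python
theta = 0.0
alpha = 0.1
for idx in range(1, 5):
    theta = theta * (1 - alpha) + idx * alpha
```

Let's trace through this code step by step.

Initialize: theta = 0.0
Initialize: alpha = 0.1
Entering loop: for idx in range(1, 5):
After iteration 1: idx = 1, theta = 0.1
After iteration 2: idx = 2, theta = 0.29
After iteration 3: idx = 3, theta = 0.561
After iteration 4: idx = 4, theta = 0.9049
Loop ends.

Final answer: 0.9049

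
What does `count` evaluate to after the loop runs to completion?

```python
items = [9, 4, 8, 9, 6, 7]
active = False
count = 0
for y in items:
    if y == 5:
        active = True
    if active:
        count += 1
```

Let's trace through this code step by step.

Initialize: items = [9, 4, 8, 9, 6, 7]
Initialize: active = False
Initialize: count = 0
Entering loop: for y in items:
After iteration 1: y = 9, count = 0
After iteration 2: y = 4, count = 0
After iteration 3: y = 8, count = 0
After iteration 4: y = 9, count = 0
After iteration 5: y = 6, count = 0
After iteration 6: y = 7, count = 0
Loop ends.

Final answer: 0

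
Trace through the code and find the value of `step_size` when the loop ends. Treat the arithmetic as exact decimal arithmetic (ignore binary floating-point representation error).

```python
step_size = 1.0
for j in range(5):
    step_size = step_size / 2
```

Let's trace through this code step by step.

Initialize: step_size = 1.0
Entering loop: for j in range(5):
After iteration 1: j = 0, step_size = 0.5
After iteration 2: j = 1, step_size = 0.25
After iteration 3: j = 2, step_size = 0.125
After iteration 4: j = 3, step_size = 0.0625
After iteration 5: j = 4, step_size = 0.03125
Loop ends.

Final answer: 0.03125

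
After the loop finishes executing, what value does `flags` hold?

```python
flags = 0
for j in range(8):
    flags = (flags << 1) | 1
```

Let's trace through this code step by step.

Initialize: flags = 0
Entering loop: for j in range(8):
After iteration 1: j = 0, flags = 1
After iteration 2: j = 1, flags = 3
After iteration 3: j = 2, flags = 7
After iteration 4: j = 3, flags = 15
After iteration 5: j = 4, flags = 31
After iteration 6: j = 5, flags = 63
After iteration 7: j = 6, flags = 127
After iteration 8: j = 7, flags = 255
Loop ends.

Final answer: 255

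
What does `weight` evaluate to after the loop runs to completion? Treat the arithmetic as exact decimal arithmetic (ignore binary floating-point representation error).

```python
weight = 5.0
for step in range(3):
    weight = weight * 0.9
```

Let's trace through this code step by step.

Initialize: weight = 5.0
Entering loop: for step in range(3):
After iteration 1: step = 0, weight = 4.5
After iteration 2: step = 1, weight = 4.05
After iteration 3: step = 2, weight = 3.645
Loop ends.

Final answer: 3.645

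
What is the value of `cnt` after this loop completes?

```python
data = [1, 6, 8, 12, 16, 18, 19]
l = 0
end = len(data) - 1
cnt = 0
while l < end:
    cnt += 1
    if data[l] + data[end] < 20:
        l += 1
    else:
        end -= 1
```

Let's trace through this code step by step.

Initialize: data = [1, 6, 8, 12, 16, 18, 19]
Initialize: l = 0
Initialize: end = 6
Initialize: cnt = 0
Entering loop: while l < end:
After iteration 1: l = 0, end = 5, cnt = 1
After iteration 2: l = 1, end = 5, cnt = 2
After iteration 3: l = 1, end = 4, cnt = 3
After iteration 4: l = 1, end = 3, cnt = 4
After iteration 5: l = 2, end = 3, cnt = 5
After iteration 6: l = 2, end = 2, cnt = 6
Loop ends.

Final answer: 6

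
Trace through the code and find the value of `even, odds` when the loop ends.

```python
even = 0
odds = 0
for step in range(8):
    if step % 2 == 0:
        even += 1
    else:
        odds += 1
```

Let's trace through this code step by step.

Initialize: even = 0
Initialize: odds = 0
Entering loop: for step in range(8):
After iteration 1: step = 0, even = 1, odds = 0
After iteration 2: step = 1, even = 1, odds = 1
After iteration 3: step = 2, even = 2, odds = 1
After iteration 4: step = 3, even = 2, odds = 2
After iteration 5: step = 4, even = 3, odds = 2
After iteration 6: step = 5, even = 3, odds = 3
After iteration 7: step = 6, even = 4, odds = 3
After iteration 8: step = 7, even = 4, odds = 4
Loop ends.

Final answer: 4, 4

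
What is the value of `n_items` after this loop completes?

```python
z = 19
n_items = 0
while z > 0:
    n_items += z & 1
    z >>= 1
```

Let's trace through this code step by step.

Initialize: z = 19
Initialize: n_items = 0
Entering loop: while z > 0:
After iteration 1: z = 9, n_items = 1
After iteration 2: z = 4, n_items = 2
After iteration 3: z = 2, n_items = 2
After iteration 4: z = 1, n_items = 2
After iteration 5: z = 0, n_items = 3
Loop ends.

Final answer: 3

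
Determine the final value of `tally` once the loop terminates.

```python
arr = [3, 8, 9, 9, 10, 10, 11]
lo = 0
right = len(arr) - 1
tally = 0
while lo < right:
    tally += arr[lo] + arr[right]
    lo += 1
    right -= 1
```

Let's trace through this code step by step.

Initialize: arr = [3, 8, 9, 9, 10, 10, 11]
Initialize: lo = 0
Initialize: right = 6
Initialize: tally = 0
Entering loop: while lo < right:
After iteration 1: lo = 1, right = 5, tally = 14
After iteration 2: lo = 2, right = 4, tally = 32
After iteration 3: lo = 3, right = 3, tally = 51
Loop ends.

Final answer: 51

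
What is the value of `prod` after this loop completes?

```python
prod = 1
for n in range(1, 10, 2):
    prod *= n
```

Let's trace through this code step by step.

Initialize: prod = 1
Entering loop: for n in range(1, 10, 2):
After iteration 1: n = 1, prod = 1
After iteration 2: n = 3, prod = 3
After iteration 3: n = 5, prod = 15
After iteration 4: n = 7, prod = 105
After iteration 5: n = 9, prod = 945
Loop ends.

Final answer: 945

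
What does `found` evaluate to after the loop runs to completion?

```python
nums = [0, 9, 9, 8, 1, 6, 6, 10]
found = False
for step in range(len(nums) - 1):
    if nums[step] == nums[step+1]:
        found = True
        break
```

Let's trace through this code step by step.

Initialize: nums = [0, 9, 9, 8, 1, 6, 6, 10]
Initialize: found = False
Entering loop: for step in range(len(nums) - 1):
After iteration 1: step = 0, found = False
After iteration 2: step = 1, found = True
Loop ends.

Final answer: True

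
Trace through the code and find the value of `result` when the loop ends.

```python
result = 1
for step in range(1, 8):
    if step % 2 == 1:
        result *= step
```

Let's trace through this code step by step.

Initialize: result = 1
Entering loop: for step in range(1, 8):
After iteration 1: step = 1, result = 1
After iteration 2: step = 2, result = 1
After iteration 3: step = 3, result = 3
After iteration 4: step = 4, result = 3
After iteration 5: step = 5, result = 15
After iteration 6: step = 6, result = 15
After iteration 7: step = 7, result = 105
Loop ends.

Final answer: 105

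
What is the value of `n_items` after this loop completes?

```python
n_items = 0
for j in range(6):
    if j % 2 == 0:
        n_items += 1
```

Let's trace through this code step by step.

Initialize: n_items = 0
Entering loop: for j in range(6):
After iteration 1: j = 0, n_items = 1
After iteration 2: j = 1, n_items = 1
After iteration 3: j = 2, n_items = 2
After iteration 4: j = 3, n_items = 2
After iteration 5: j = 4, n_items = 3
After iteration 6: j = 5, n_items = 3
Loop ends.

Final answer: 3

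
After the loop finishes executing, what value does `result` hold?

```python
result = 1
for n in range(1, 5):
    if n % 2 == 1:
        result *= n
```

Let's trace through this code step by step.

Initialize: result = 1
Entering loop: for n in range(1, 5):
After iteration 1: n = 1, result = 1
After iteration 2: n = 2, result = 1
After iteration 3: n = 3, result = 3
After iteration 4: n = 4, result = 3
Loop ends.

Final answer: 3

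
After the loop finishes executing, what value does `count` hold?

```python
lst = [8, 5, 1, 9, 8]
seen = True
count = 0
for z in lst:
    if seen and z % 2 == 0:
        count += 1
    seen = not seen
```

Let's trace through this code step by step.

Initialize: lst = [8, 5, 1, 9, 8]
Initialize: seen = True
Initialize: count = 0
Entering loop: for z in lst:
After iteration 1: z = 8, seen = False, count = 1
After iteration 2: z = 5, seen = True, count = 1
After iteration 3: z = 1, seen = False, count = 1
After iteration 4: z = 9, seen = True, count = 1
After iteration 5: z = 8, seen = False, count = 2
Loop ends.

Final answer: 2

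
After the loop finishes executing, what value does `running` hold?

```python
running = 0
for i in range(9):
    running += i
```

Let's trace through this code step by step.

Initialize: running = 0
Entering loop: for i in range(9):
After iteration 1: i = 0, running = 0
After iteration 2: i = 1, running = 1
After iteration 3: i = 2, running = 3
After iteration 4: i = 3, running = 6
After iteration 5: i = 4, running = 10
After iteration 6: i = 5, running = 15
After iteration 7: i = 6, running = 21
After iteration 8: i = 7, running = 28
After iteration 9: i = 8, running = 36
Loop ends.

Final answer: 36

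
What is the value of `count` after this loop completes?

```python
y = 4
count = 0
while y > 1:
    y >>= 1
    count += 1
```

Let's trace through this code step by step.

Initialize: y = 4
Initialize: count = 0
Entering loop: while y > 1:
After iteration 1: y = 2, count = 1
After iteration 2: y = 1, count = 2
Loop ends.

Final answer: 2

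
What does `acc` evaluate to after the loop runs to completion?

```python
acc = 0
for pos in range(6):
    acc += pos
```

Let's trace through this code step by step.

Initialize: acc = 0
Entering loop: for pos in range(6):
After iteration 1: pos = 0, acc = 0
After iteration 2: pos = 1, acc = 1
After iteration 3: pos = 2, acc = 3
After iteration 4: pos = 3, acc = 6
After iteration 5: pos = 4, acc = 10
After iteration 6: pos = 5, acc = 15
Loop ends.

Final answer: 15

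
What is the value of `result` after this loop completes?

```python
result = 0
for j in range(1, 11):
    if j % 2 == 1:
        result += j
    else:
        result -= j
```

Let's trace through this code step by step.

Initialize: result = 0
Entering loop: for j in range(1, 11):
After iteration 1: j = 1, result = 1
After iteration 2: j = 2, result = -1
After iteration 3: j = 3, result = 2
After iteration 4: j = 4, result = -2
After iteration 5: j = 5, result = 3
After iteration 6: j = 6, result = -3
After iteration 7: j = 7, result = 4
After iteration 8: j = 8, result = -4
After iteration 9: j = 9, result = 5
After iteration 10: j = 10, result = -5
Loop ends.

Final answer: -5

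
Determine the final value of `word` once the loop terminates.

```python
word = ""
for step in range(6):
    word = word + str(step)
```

Let's trace through this code step by step.

Initialize: word = ''
Entering loop: for step in range(6):
After iteration 1: step = 0, word = '0'
After iteration 2: step = 1, word = '01'
After iteration 3: step = 2, word = '012'
After iteration 4: step = 3, word = '0123'
After iteration 5: step = 4, word = '01234'
After iteration 6: step = 5, word = '012345'
Loop ends.

Final answer: '012345'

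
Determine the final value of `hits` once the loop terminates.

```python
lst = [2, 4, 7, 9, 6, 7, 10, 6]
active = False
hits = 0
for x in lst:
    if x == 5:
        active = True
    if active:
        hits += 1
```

Let's trace through this code step by step.

Initialize: lst = [2, 4, 7, 9, 6, 7, 10, 6]
Initialize: active = False
Initialize: hits = 0
Entering loop: for x in lst:
After iteration 1: x = 2, hits = 0
After iteration 2: x = 4, hits = 0
After iteration 3: x = 7, hits = 0
After iteration 4: x = 9, hits = 0
After iteration 5: x = 6, hits = 0
After iteration 6: x = 7, hits = 0
After iteration 7: x = 10, hits = 0
After iteration 8: x = 6, hits = 0
Loop ends.

Final answer: 0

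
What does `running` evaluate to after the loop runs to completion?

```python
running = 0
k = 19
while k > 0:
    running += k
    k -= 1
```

Let's trace through this code step by step.

Initialize: running = 0
Initialize: k = 19
Entering loop: while k > 0:
After iteration 1: running = 19, k = 18
After iteration 2: running = 37, k = 17
After iteration 3: running = 54, k = 16
After iteration 4: running = 70, k = 15
After iteration 5: running = 85, k = 14
After iteration 6: running = 99, k = 13
After iteration 7: running = 112, k = 12
After iteration 8: running = 124, k = 11
After iteration 9: running = 135, k = 10
After iteration 10: running = 145, k = 9
After iteration 11: running = 154, k = 8
After iteration 12: running = 162, k = 7
After iteration 13: running = 169, k = 6
After iteration 14: running = 175, k = 5
After iteration 15: running = 180, k = 4
After iteration 16: running = 184, k = 3
After iteration 17: running = 187, k = 2
After iteration 18: running = 189, k = 1
After iteration 19: running = 190, k = 0
Loop ends.

Final answer: 190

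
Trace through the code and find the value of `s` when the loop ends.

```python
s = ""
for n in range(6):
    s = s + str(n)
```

Let's trace through this code step by step.

Initialize: s = ''
Entering loop: for n in range(6):
After iteration 1: n = 0, s = '0'
After iteration 2: n = 1, s = '01'
After iteration 3: n = 2, s = '012'
After iteration 4: n = 3, s = '0123'
After iteration 5: n = 4, s = '01234'
After iteration 6: n = 5, s = '012345'
Loop ends.

Final answer: '012345'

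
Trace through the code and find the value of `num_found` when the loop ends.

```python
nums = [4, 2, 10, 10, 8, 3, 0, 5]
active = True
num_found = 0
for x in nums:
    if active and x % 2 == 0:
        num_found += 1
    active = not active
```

Let's trace through this code step by step.

Initialize: nums = [4, 2, 10, 10, 8, 3, 0, 5]
Initialize: active = True
Initialize: num_found = 0
Entering loop: for x in nums:
After iteration 1: x = 4, active = False, num_found = 1
After iteration 2: x = 2, active = True, num_found = 1
After iteration 3: x = 10, active = False, num_found = 2
After iteration 4: x = 10, active = True, num_found = 2
After iteration 5: x = 8, active = False, num_found = 3
After iteration 6: x = 3, active = True, num_found = 3
After iteration 7: x = 0, active = False, num_found = 4
After iteration 8: x = 5, active = True, num_found = 4
Loop ends.

Final answer: 4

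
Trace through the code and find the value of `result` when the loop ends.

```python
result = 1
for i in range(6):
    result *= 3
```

Let's trace through this code step by step.

Initialize: result = 1
Entering loop: for i in range(6):
After iteration 1: i = 0, result = 3
After iteration 2: i = 1, result = 9
After iteration 3: i = 2, result = 27
After iteration 4: i = 3, result = 81
After iteration 5: i = 4, result = 243
After iteration 6: i = 5, result = 729
Loop ends.

Final answer: 729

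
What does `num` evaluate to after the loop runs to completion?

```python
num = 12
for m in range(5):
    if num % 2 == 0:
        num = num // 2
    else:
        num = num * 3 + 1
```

Let's trace through this code step by step.

Initialize: num = 12
Entering loop: for m in range(5):
After iteration 1: m = 0, num = 6
After iteration 2: m = 1, num = 3
After iteration 3: m = 2, num = 10
After iteration 4: m = 3, num = 5
After iteration 5: m = 4, num = 16
Loop ends.

Final answer: 16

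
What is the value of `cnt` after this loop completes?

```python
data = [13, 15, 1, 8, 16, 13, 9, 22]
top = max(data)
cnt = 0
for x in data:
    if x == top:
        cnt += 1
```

Let's trace through this code step by step.

Initialize: data = [13, 15, 1, 8, 16, 13, 9, 22]
Initialize: top = 22
Initialize: cnt = 0
Entering loop: for x in data:
After iteration 1: x = 13, cnt = 0
After iteration 2: x = 15, cnt = 0
After iteration 3: x = 1, cnt = 0
After iteration 4: x = 8, cnt = 0
After iteration 5: x = 16, cnt = 0
After iteration 6: x = 13, cnt = 0
After iteration 7: x = 9, cnt = 0
After iteration 8: x = 22, cnt = 1
Loop ends.

Final answer: 1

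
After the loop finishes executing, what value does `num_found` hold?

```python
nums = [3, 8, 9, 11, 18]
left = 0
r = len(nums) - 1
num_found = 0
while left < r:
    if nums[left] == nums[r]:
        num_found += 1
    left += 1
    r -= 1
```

Let's trace through this code step by step.

Initialize: nums = [3, 8, 9, 11, 18]
Initialize: left = 0
Initialize: r = 4
Initialize: num_found = 0
Entering loop: while left < r:
After iteration 1: left = 1, r = 3, num_found = 0
After iteration 2: left = 2, r = 2, num_found = 0
Loop ends.

Final answer: 0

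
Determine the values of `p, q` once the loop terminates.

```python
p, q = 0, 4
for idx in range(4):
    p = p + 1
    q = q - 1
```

Let's trace through this code step by step.

Initialize: p = 0
Initialize: q = 4
Entering loop: for idx in range(4):
After iteration 1: idx = 0, p = 1, q = 3
After iteration 2: idx = 1, p = 2, q = 2
After iteration 3: idx = 2, p = 3, q = 1
After iteration 4: idx = 3, p = 4, q = 0
Loop ends.

Final answer: 4, 0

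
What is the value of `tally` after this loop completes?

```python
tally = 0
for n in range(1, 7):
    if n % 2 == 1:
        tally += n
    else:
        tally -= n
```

Let's trace through this code step by step.

Initialize: tally = 0
Entering loop: for n in range(1, 7):
After iteration 1: n = 1, tally = 1
After iteration 2: n = 2, tally = -1
After iteration 3: n = 3, tally = 2
After iteration 4: n = 4, tally = -2
After iteration 5: n = 5, tally = 3
After iteration 6: n = 6, tally = -3
Loop ends.

Final answer: -3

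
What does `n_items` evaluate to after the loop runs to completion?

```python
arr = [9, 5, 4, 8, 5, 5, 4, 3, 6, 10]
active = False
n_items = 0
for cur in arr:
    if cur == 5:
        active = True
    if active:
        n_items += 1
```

Let's trace through this code step by step.

Initialize: arr = [9, 5, 4, 8, 5, 5, 4, 3, 6, 10]
Initialize: active = False
Initialize: n_items = 0
Entering loop: for cur in arr:
After iteration 1: cur = 9, active = False, n_items = 0
After iteration 2: cur = 5, active = True, n_items = 1
After iteration 3: cur = 4, active = True, n_items = 2
After iteration 4: cur = 8, active = True, n_items = 3
After iteration 5: cur = 5, active = True, n_items = 4
After iteration 6: cur = 5, active = True, n_items = 5
After iteration 7: cur = 4, active = True, n_items = 6
After iteration 8: cur = 3, active = True, n_items = 7
After iteration 9: cur = 6, active = True, n_items = 8
After iteration 10: cur = 10, active = True, n_items = 9
Loop ends.

Final answer: 9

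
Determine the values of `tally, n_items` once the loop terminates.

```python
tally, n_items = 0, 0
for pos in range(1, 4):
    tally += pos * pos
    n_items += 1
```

Let's trace through this code step by step.

Initialize: tally = 0
Initialize: n_items = 0
Entering loop: for pos in range(1, 4):
After iteration 1: pos = 1, tally = 1, n_items = 1
After iteration 2: pos = 2, tally = 5, n_items = 2
After iteration 3: pos = 3, tally = 14, n_items = 3
Loop ends.

Final answer: 14, 3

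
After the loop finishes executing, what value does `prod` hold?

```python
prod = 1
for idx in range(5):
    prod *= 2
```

Let's trace through this code step by step.

Initialize: prod = 1
Entering loop: for idx in range(5):
After iteration 1: idx = 0, prod = 2
After iteration 2: idx = 1, prod = 4
After iteration 3: idx = 2, prod = 8
After iteration 4: idx = 3, prod = 16
After iteration 5: idx = 4, prod = 32
Loop ends.

Final answer: 32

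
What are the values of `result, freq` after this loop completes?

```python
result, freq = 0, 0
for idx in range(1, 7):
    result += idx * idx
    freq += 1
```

Let's trace through this code step by step.

Initialize: result = 0
Initialize: freq = 0
Entering loop: for idx in range(1, 7):
After iteration 1: idx = 1, result = 1, freq = 1
After iteration 2: idx = 2, result = 5, freq = 2
After iteration 3: idx = 3, result = 14, freq = 3
After iteration 4: idx = 4, result = 30, freq = 4
After iteration 5: idx = 5, result = 55, freq = 5
After iteration 6: idx = 6, result = 91, freq = 6
Loop ends.

Final answer: 91, 6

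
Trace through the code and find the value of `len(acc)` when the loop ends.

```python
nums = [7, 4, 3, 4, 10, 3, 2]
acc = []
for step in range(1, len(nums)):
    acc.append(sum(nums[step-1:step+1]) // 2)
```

Let's trace through this code step by step.

Initialize: nums = [7, 4, 3, 4, 10, 3, 2]
Initialize: acc = []
Entering loop: for step in range(1, len(nums)):
After iteration 1: step = 1, acc = [5]
After iteration 2: step = 2, acc = [5, 3]
After iteration 3: step = 3, acc = [5, 3, 3]
After iteration 4: step = 4, acc = [5, 3, 3, 7]
After iteration 5: step = 5, acc = [5, 3, 3, 7, 6]
After iteration 6: step = 6, acc = [5, 3, 3, 7, 6, 2]
Loop ends.
len(acc) = 6

Final answer: 6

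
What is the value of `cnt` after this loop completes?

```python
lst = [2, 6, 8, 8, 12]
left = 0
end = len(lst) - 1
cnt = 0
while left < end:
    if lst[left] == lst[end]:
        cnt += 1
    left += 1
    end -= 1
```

Let's trace through this code step by step.

Initialize: lst = [2, 6, 8, 8, 12]
Initialize: left = 0
Initialize: end = 4
Initialize: cnt = 0
Entering loop: while left < end:
After iteration 1: left = 1, end = 3, cnt = 0
After iteration 2: left = 2, end = 2, cnt = 0
Loop ends.

Final answer: 0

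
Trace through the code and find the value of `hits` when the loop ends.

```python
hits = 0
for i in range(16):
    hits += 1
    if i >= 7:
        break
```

Let's trace through this code step by step.

Initialize: hits = 0
Entering loop: for i in range(16):
After iteration 1: i = 0, hits = 1
After iteration 2: i = 1, hits = 2
After iteration 3: i = 2, hits = 3
After iteration 4: i = 3, hits = 4
After iteration 5: i = 4, hits = 5
After iteration 6: i = 5, hits = 6
After iteration 7: i = 6, hits = 7
After iteration 8: i = 7, hits = 8
Loop ends.

Final answer: 8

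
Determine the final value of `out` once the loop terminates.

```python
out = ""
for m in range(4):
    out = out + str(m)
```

Let's trace through this code step by step.

Initialize: out = ''
Entering loop: for m in range(4):
After iteration 1: m = 0, out = '0'
After iteration 2: m = 1, out = '01'
After iteration 3: m = 2, out = '012'
After iteration 4: m = 3, out = '0123'
Loop ends.

Final answer: '0123'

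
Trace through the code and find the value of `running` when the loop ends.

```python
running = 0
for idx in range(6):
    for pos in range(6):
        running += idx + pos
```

Let's trace through this code step by step.

Initialize: running = 0
Entering loop: for idx in range(6):
After iteration 1: idx = 0, running = 15
After iteration 2: idx = 1, running = 36
After iteration 3: idx = 2, running = 63
After iteration 4: idx = 3, running = 96
After iteration 5: idx = 4, running = 135
After iteration 6: idx = 5, running = 180
Loop ends.

Final answer: 180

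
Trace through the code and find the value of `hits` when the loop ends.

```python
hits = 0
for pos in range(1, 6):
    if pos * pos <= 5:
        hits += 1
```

Let's trace through this code step by step.

Initialize: hits = 0
Entering loop: for pos in range(1, 6):
After iteration 1: pos = 1, hits = 1
After iteration 2: pos = 2, hits = 2
After iteration 3: pos = 3, hits = 2
After iteration 4: pos = 4, hits = 2
After iteration 5: pos = 5, hits = 2
Loop ends.

Final answer: 2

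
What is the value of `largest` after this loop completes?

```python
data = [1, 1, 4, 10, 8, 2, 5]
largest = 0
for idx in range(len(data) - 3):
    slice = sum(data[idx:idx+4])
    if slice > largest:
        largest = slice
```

Let's trace through this code step by step.

Initialize: data = [1, 1, 4, 10, 8, 2, 5]
Initialize: largest = 0
Entering loop: for idx in range(len(data) - 3):
After iteration 1: idx = 0, largest = 16, slice = 16
After iteration 2: idx = 1, largest = 23, slice = 23
After iteration 3: idx = 2, largest = 24, slice = 24
After iteration 4: idx = 3, largest = 25, slice = 25
Loop ends.

Final answer: 25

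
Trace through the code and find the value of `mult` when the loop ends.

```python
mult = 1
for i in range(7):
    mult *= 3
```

Let's trace through this code step by step.

Initialize: mult = 1
Entering loop: for i in range(7):
After iteration 1: i = 0, mult = 3
After iteration 2: i = 1, mult = 9
After iteration 3: i = 2, mult = 27
After iteration 4: i = 3, mult = 81
After iteration 5: i = 4, mult = 243
After iteration 6: i = 5, mult = 729
After iteration 7: i = 6, mult = 2187
Loop ends.

Final answer: 2187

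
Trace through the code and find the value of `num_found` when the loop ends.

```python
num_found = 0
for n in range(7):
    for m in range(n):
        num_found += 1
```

Let's trace through this code step by step.

Initialize: num_found = 0
Entering loop: for n in range(7):
After iteration 1: n = 0, num_found = 0
After iteration 2: n = 1, num_found = 1, m = 0
After iteration 3: n = 2, num_found = 3, m = 1
After iteration 4: n = 3, num_found = 6, m = 2
After iteration 5: n = 4, num_found = 10, m = 3
After iteration 6: n = 5, num_found = 15, m = 4
After iteration 7: n = 6, num_found = 21, m = 5
Loop ends.

Final answer: 21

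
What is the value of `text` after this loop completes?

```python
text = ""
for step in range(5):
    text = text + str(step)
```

Let's trace through this code step by step.

Initialize: text = ''
Entering loop: for step in range(5):
After iteration 1: step = 0, text = '0'
After iteration 2: step = 1, text = '01'
After iteration 3: step = 2, text = '012'
After iteration 4: step = 3, text = '0123'
After iteration 5: step = 4, text = '01234'
Loop ends.

Final answer: '01234'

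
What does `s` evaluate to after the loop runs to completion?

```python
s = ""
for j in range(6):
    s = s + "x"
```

Let's trace through this code step by step.

Initialize: s = ''
Entering loop: for j in range(6):
After iteration 1: j = 0, s = 'x'
After iteration 2: j = 1, s = 'xx'
After iteration 3: j = 2, s = 'xxx'
After iteration 4: j = 3, s = 'xxxx'
After iteration 5: j = 4, s = 'xxxxx'
After iteration 6: j = 5, s = 'xxxxxx'
Loop ends.

Final answer: 'xxxxxx'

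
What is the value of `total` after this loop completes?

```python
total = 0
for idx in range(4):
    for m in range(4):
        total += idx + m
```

Let's trace through this code step by step.

Initialize: total = 0
Entering loop: for idx in range(4):
After iteration 1: idx = 0, total = 6
After iteration 2: idx = 1, total = 16
After iteration 3: idx = 2, total = 30
After iteration 4: idx = 3, total = 48
Loop ends.

Final answer: 48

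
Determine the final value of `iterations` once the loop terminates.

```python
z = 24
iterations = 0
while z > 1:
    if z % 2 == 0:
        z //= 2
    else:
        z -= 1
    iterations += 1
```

Let's trace through this code step by step.

Initialize: z = 24
Initialize: iterations = 0
Entering loop: while z > 1:
After iteration 1: z = 12, iterations = 1
After iteration 2: z = 6, iterations = 2
After iteration 3: z = 3, iterations = 3
After iteration 4: z = 2, iterations = 4
After iteration 5: z = 1, iterations = 5
Loop ends.

Final answer: 5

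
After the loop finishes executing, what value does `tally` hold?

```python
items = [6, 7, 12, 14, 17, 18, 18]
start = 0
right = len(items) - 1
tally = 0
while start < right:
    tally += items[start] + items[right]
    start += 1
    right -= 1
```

Let's trace through this code step by step.

Initialize: items = [6, 7, 12, 14, 17, 18, 18]
Initialize: start = 0
Initialize: right = 6
Initialize: tally = 0
Entering loop: while start < right:
After iteration 1: start = 1, right = 5, tally = 24
After iteration 2: start = 2, right = 4, tally = 49
After iteration 3: start = 3, right = 3, tally = 78
Loop ends.

Final answer: 78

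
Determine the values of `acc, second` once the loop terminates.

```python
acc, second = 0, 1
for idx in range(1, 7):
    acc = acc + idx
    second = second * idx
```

Let's trace through this code step by step.

Initialize: acc = 0
Initialize: second = 1
Entering loop: for idx in range(1, 7):
After iteration 1: idx = 1, acc = 1, second = 1
After iteration 2: idx = 2, acc = 3, second = 2
After iteration 3: idx = 3, acc = 6, second = 6
After iteration 4: idx = 4, acc = 10, second = 24
After iteration 5: idx = 5, acc = 15, second = 120
After iteration 6: idx = 6, acc = 21, second = 720
Loop ends.

Final answer: 21, 720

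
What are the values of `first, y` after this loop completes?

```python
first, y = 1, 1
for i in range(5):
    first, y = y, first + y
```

Let's trace through this code step by step.

Initialize: first = 1
Initialize: y = 1
Entering loop: for i in range(5):
After iteration 1: i = 0, first = 1, y = 2
After iteration 2: i = 1, first = 2, y = 3
After iteration 3: i = 2, first = 3, y = 5
After iteration 4: i = 3, first = 5, y = 8
After iteration 5: i = 4, first = 8, y = 13
Loop ends.

Final answer: 8, 13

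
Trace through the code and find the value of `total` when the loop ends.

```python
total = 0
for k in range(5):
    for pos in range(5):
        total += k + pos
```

Let's trace through this code step by step.

Initialize: total = 0
Entering loop: for k in range(5):
After iteration 1: k = 0, total = 10
After iteration 2: k = 1, total = 25
After iteration 3: k = 2, total = 45
After iteration 4: k = 3, total = 70
After iteration 5: k = 4, total = 100
Loop ends.

Final answer: 100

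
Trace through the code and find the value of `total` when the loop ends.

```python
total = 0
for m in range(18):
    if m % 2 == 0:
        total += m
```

Let's trace through this code step by step.

Initialize: total = 0
Entering loop: for m in range(18):
After iteration 1: m = 0, total = 0
After iteration 2: m = 1, total = 0
After iteration 3: m = 2, total = 2
After iteration 4: m = 3, total = 2
After iteration 5: m = 4, total = 6
After iteration 6: m = 5, total = 6
After iteration 7: m = 6, total = 12
After iteration 8: m = 7, total = 12
After iteration 9: m = 8, total = 20
After iteration 10: m = 9, total = 20
After iteration 11: m = 10, total = 30
After iteration 12: m = 11, total = 30
After iteration 13: m = 12, total = 42
After iteration 14: m = 13, total = 42
After iteration 15: m = 14, total = 56
After iteration 16: m = 15, total = 56
After iteration 17: m = 16, total = 72
After iteration 18: m = 17, total = 72
Loop ends.

Final answer: 72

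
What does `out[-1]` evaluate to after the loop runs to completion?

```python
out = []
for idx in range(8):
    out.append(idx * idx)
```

Let's trace through this code step by step.

Initialize: out = []
Entering loop: for idx in range(8):
After iteration 1: idx = 0, out = [0]
After iteration 2: idx = 1, out = [0, 1]
After iteration 3: idx = 2, out = [0, 1, 4]
After iteration 4: idx = 3, out = [0, 1, 4, 9]
After iteration 5: idx = 4, out = [0, 1, 4, 9, 16]
After iteration 6: idx = 5, out = [0, 1, 4, 9, 16, 25]
After iteration 7: idx = 6, out = [0, 1, 4, 9, 16, 25, 36]
After iteration 8: idx = 7, out = [0, 1, 4, 9, 16, 25, 36, 49]
Loop ends.
out[-1] = 49

Final answer: 49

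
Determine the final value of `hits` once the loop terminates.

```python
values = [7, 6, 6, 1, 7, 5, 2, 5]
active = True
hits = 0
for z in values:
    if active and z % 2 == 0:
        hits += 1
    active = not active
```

Let's trace through this code step by step.

Initialize: values = [7, 6, 6, 1, 7, 5, 2, 5]
Initialize: active = True
Initialize: hits = 0
Entering loop: for z in values:
After iteration 1: z = 7, active = False, hits = 0
After iteration 2: z = 6, active = True, hits = 0
After iteration 3: z = 6, active = False, hits = 1
After iteration 4: z = 1, active = True, hits = 1
After iteration 5: z = 7, active = False, hits = 1
After iteration 6: z = 5, active = True, hits = 1
After iteration 7: z = 2, active = False, hits = 2
After iteration 8: z = 5, active = True, hits = 2
Loop ends.

Final answer: 2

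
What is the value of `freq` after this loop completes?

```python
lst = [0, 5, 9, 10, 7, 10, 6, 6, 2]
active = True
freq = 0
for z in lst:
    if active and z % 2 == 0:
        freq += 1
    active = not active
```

Let's trace through this code step by step.

Initialize: lst = [0, 5, 9, 10, 7, 10, 6, 6, 2]
Initialize: active = True
Initialize: freq = 0
Entering loop: for z in lst:
After iteration 1: z = 0, active = False, freq = 1
After iteration 2: z = 5, active = True, freq = 1
After iteration 3: z = 9, active = False, freq = 1
After iteration 4: z = 10, active = True, freq = 1
After iteration 5: z = 7, active = False, freq = 1
After iteration 6: z = 10, active = True, freq = 1
After iteration 7: z = 6, active = False, freq = 2
After iteration 8: z = 6, active = True, freq = 2
After iteration 9: z = 2, active = False, freq = 3
Loop ends.

Final answer: 3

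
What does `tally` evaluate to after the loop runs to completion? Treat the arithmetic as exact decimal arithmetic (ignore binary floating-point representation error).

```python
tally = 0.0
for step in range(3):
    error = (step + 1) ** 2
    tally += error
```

Let's trace through this code step by step.

Initialize: tally = 0.0
Entering loop: for step in range(3):
After iteration 1: step = 0, tally = 1.0, error = 1
After iteration 2: step = 1, tally = 5.0, error = 4
After iteration 3: step = 2, tally = 14.0, error = 9
Loop ends.

Final answer: 14.0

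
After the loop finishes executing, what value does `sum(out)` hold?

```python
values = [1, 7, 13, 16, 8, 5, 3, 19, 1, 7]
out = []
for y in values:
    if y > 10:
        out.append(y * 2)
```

Let's trace through this code step by step.

Initialize: values = [1, 7, 13, 16, 8, 5, 3, 19, 1, 7]
Initialize: out = []
Entering loop: for y in values:
After iteration 1: y = 1, out = []
After iteration 2: y = 7, out = []
After iteration 3: y = 13, out = [26]
After iteration 4: y = 16, out = [26, 32]
After iteration 5: y = 8, out = [26, 32]
After iteration 6: y = 5, out = [26, 32]
After iteration 7: y = 3, out = [26, 32]
After iteration 8: y = 19, out = [26, 32, 38]
After iteration 9: y = 1, out = [26, 32, 38]
After iteration 10: y = 7, out = [26, 32, 38]
Loop ends.
sum(out) = 96

Final answer: 96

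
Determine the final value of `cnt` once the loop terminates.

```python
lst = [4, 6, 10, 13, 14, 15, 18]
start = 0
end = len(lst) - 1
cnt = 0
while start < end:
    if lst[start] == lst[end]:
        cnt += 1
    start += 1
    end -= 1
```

Let's trace through this code step by step.

Initialize: lst = [4, 6, 10, 13, 14, 15, 18]
Initialize: start = 0
Initialize: end = 6
Initialize: cnt = 0
Entering loop: while start < end:
After iteration 1: start = 1, end = 5, cnt = 0
After iteration 2: start = 2, end = 4, cnt = 0
After iteration 3: start = 3, end = 3, cnt = 0
Loop ends.

Final answer: 0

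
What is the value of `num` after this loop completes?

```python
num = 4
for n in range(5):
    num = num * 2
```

Let's trace through this code step by step.

Initialize: num = 4
Entering loop: for n in range(5):
After iteration 1: n = 0, num = 8
After iteration 2: n = 1, num = 16
After iteration 3: n = 2, num = 32
After iteration 4: n = 3, num = 64
After iteration 5: n = 4, num = 128
Loop ends.

Final answer: 128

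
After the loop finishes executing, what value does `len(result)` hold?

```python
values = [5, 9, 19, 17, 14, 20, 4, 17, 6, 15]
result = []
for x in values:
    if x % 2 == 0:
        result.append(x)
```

Let's trace through this code step by step.

Initialize: values = [5, 9, 19, 17, 14, 20, 4, 17, 6, 15]
Initialize: result = []
Entering loop: for x in values:
After iteration 1: x = 5, result = []
After iteration 2: x = 9, result = []
After iteration 3: x = 19, result = []
After iteration 4: x = 17, result = []
After iteration 5: x = 14, result = [14]
After iteration 6: x = 20, result = [14, 20]
After iteration 7: x = 4, result = [14, 20, 4]
After iteration 8: x = 17, result = [14, 20, 4]
After iteration 9: x = 6, result = [14, 20, 4, 6]
After iteration 10: x = 15, result = [14, 20, 4, 6]
Loop ends.
len(result) = 4

Final answer: 4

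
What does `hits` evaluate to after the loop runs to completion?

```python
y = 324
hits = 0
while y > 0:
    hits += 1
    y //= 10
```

Let's trace through this code step by step.

Initialize: y = 324
Initialize: hits = 0
Entering loop: while y > 0:
After iteration 1: y = 32, hits = 1
After iteration 2: y = 3, hits = 2
After iteration 3: y = 0, hits = 3
Loop ends.

Final answer: 3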